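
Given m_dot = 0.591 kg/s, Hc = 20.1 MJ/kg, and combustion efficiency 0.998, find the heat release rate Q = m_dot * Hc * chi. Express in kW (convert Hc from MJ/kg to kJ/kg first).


Hc = 20.1 MJ/kg = 20.1 * 1000 kJ/kg = 20100 kJ/kg
Q = 0.591 kg/s * 20100 kJ/kg * 0.998 = 11855 kW

11855 kW


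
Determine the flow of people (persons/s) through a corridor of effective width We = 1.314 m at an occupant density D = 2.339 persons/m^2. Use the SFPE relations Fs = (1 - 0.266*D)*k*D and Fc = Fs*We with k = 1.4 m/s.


1 - 0.266*D = 1 - 0.266*2.339 = 0.37783
Fs = 0.37783 * 1.4 * 2.339 = 1.2372 persons/(s*m)
Fc = 1.2372 * 1.314 = 1.6257 persons/s

1.6257 persons/s


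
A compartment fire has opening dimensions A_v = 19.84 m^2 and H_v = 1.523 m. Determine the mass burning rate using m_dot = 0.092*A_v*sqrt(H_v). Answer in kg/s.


sqrt(H_v) = 1.2341
m_dot = 0.092 * 19.84 * 1.2341 = 2.2526 kg/s

2.2526 kg/s


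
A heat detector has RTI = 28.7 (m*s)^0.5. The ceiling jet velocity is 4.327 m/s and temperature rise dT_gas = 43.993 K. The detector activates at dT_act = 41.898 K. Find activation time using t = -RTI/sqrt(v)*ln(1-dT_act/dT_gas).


dT_act/dT_gas = 0.95238
ln(1 - 0.95238) = -3.0445
t = -28.7 / sqrt(4.327) * -3.0445 = 42.005 s

42.005 s


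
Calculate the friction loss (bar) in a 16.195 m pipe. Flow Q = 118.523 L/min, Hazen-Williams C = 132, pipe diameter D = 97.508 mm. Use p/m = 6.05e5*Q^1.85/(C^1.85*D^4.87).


Q^1.85 = 6863.3
C^1.85 = 8376.5
D^4.87 = 4.8599e+09
p/m = 0.00010200 bar/m
p_total = 0.00010200 * 16.195 = 0.0016519 bar

0.0016519 bar


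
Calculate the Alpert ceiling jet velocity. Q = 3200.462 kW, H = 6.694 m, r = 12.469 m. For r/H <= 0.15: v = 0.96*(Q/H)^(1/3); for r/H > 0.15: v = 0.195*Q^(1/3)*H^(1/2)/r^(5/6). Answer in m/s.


r/H = 12.469 / 6.694 = 1.8627
r/H > 0.15, so v = 0.195*Q^(1/3)*H^(1/2)/r^(5/6)
Q^(1/3) = 14.737
H^(1/2) = 2.5873
r^(5/6) = 8.1883
v = 0.195 * 14.737 * 2.5873 / 8.1883 = 0.90801 m/s

0.90801 m/s


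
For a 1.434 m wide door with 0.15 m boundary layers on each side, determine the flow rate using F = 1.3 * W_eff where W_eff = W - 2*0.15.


W_eff = 1.434 - 0.30 = 1.134 m
F = 1.3 * 1.134 = 1.4742 persons/s

1.4742 persons/s


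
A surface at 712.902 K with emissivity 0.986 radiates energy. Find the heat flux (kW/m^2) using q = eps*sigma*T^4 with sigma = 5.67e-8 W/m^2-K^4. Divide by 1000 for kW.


T^4 = 2.5830e+11
q = 0.986 * 5.67e-8 * 2.5830e+11 / 1000 = 14.440 kW/m^2

14.440 kW/m^2


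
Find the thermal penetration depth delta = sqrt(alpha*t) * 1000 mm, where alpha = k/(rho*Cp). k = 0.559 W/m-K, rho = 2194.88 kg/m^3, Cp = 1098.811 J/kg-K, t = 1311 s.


alpha = 0.559 / (2194.88 * 1098.811) = 2.3178e-07 m^2/s
alpha * t = 0.00030387
delta = sqrt(0.00030387) * 1000 = 17.432 mm

17.432 mm


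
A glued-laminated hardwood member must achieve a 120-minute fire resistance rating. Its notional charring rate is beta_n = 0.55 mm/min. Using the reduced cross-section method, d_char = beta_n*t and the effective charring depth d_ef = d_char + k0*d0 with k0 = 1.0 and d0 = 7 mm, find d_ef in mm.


d_char = 0.55 * 120 = 66 mm
d_ef = 66 + 1.0*7 = 73 mm

73 mm


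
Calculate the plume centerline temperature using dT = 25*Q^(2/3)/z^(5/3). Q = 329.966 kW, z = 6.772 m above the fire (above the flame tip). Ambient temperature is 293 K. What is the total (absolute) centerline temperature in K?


Q^(2/3) = 47.751
z^(5/3) = 24.240
dT = 25 * 47.751 / 24.240 = 49.248 K
T = 293 + 49.248 = 342.25 K

342.25 K


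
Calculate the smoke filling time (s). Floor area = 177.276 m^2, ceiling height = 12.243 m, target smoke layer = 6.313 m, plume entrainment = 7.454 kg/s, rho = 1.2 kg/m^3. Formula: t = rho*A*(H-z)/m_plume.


H - z = 5.93 m
t = 1.2 * 177.276 * 5.93 / 7.454 = 169.24 s

169.24 s


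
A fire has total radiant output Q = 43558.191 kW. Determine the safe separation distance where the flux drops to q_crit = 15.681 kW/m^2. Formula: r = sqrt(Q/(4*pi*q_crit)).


4*pi*q_crit = 197.05
Q/(4*pi*q_crit) = 221.05
r = sqrt(221.05) = 14.868 m

14.868 m


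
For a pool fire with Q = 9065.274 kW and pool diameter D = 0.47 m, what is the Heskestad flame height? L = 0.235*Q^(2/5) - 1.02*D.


Q^(2/5) = 38.278
0.235 * Q^(2/5) = 8.9954
1.02 * D = 0.47940
L = 8.5160 m

8.5160 m


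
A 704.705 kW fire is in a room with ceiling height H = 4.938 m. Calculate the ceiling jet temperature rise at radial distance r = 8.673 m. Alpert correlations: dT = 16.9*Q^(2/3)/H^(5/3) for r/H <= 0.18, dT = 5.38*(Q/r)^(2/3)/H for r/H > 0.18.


r/H = 8.673 / 4.938 = 1.7564
r/H > 0.18, so dT = 5.38*(Q/r)^(2/3)/H
Q/r = 81.253
(Q/r)^(2/3) = 18.760
dT = 5.38 * 18.760 / 4.938 = 20.439 K

20.439 K


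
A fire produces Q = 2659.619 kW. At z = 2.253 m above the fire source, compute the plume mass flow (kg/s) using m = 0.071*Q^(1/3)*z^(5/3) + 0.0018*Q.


Q^(1/3) = 13.855
z^(5/3) = 3.8720
First term = 0.071 * 13.855 * 3.8720 = 3.8089
Second term = 0.0018 * 2659.619 = 4.7873
m = 8.5962 kg/s

8.5962 kg/s


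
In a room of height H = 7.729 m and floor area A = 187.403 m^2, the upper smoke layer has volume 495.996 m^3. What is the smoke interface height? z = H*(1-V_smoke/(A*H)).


V/(A*H) = 0.34244
1 - 0.34244 = 0.65756
z = 7.729 * 0.65756 = 5.0823 m

5.0823 m


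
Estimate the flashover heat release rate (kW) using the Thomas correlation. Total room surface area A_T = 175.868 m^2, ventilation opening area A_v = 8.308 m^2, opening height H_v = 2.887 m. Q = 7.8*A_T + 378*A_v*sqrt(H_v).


7.8*A_T = 1371.8
sqrt(H_v) = 1.6991
378*A_v*sqrt(H_v) = 5335.9
Q = 1371.8 + 5335.9 = 6707.7 kW

6707.7 kW


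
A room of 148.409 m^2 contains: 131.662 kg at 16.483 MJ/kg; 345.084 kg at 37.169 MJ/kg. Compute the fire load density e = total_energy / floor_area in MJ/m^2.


Total energy = 131.662*16.483 + 345.084*37.169
= 2170.185 + 12826.43
= 14996.61 MJ
e = 14996.61 / 148.409 = 101.05 MJ/m^2

101.05 MJ/m^2


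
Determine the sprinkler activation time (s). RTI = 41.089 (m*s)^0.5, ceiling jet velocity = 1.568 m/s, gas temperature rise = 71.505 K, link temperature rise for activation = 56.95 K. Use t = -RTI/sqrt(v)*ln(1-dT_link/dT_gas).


dT_link/dT_gas = 0.79645
ln(1 - 0.79645) = -1.5918
t = -41.089 / sqrt(1.568) * -1.5918 = 52.234 s

52.234 s


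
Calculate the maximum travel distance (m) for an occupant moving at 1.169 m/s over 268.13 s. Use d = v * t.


d = 1.169 * 268.13 = 313.44 m

313.44 m


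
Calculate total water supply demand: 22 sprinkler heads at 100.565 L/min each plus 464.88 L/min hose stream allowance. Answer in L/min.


Sprinkler demand = 22 * 100.565 = 2212.43 L/min
Total = 2212.43 + 464.88 = 2677.31 L/min

2677.31 L/min


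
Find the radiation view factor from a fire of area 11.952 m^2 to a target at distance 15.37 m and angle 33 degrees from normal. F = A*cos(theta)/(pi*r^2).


cos(33 deg) = 0.83867
pi*r^2 = 742.16
F = 11.952 * 0.83867 / 742.16 = 0.013506

0.013506


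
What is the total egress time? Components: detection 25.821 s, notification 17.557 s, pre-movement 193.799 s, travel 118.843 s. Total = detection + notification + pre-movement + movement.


Total = 25.821 + 17.557 + 193.799 + 118.843 = 356.02 s

356.02 s


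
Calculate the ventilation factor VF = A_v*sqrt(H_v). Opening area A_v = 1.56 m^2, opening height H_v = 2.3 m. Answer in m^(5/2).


sqrt(H_v) = 1.5166
VF = 1.56 * 1.5166 = 2.3659 m^(5/2)

2.3659 m^(5/2)


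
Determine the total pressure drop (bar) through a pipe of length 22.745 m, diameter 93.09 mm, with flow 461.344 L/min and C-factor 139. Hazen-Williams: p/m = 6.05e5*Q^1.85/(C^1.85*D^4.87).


Q^1.85 = 84810
C^1.85 = 9216.7
D^4.87 = 3.8776e+09
p/m = 0.0014357 bar/m
p_total = 0.0014357 * 22.745 = 0.032655 bar

0.032655 bar


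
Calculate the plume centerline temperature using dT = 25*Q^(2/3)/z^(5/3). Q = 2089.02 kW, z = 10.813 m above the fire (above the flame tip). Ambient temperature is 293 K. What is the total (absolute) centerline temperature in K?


Q^(2/3) = 163.42
z^(5/3) = 52.874
dT = 25 * 163.42 / 52.874 = 77.267 K
T = 293 + 77.267 = 370.27 K

370.27 K


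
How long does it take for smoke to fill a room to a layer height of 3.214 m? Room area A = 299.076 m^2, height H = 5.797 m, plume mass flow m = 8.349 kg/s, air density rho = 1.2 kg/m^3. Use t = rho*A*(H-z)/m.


H - z = 2.583 m
t = 1.2 * 299.076 * 2.583 / 8.349 = 111.03 s

111.03 s


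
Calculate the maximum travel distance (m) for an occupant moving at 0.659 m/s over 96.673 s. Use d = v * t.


d = 0.659 * 96.673 = 63.708 m

63.708 m


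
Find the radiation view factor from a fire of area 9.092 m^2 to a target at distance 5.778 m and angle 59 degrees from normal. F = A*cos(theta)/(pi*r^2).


cos(59 deg) = 0.51504
pi*r^2 = 104.88
F = 9.092 * 0.51504 / 104.88 = 0.044647

0.044647


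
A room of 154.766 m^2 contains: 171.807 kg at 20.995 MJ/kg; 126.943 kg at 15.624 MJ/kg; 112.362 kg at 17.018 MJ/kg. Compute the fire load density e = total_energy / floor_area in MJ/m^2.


Total energy = 171.807*20.995 + 126.943*15.624 + 112.362*17.018
= 3607.088 + 1983.357 + 1912.177
= 7502.622 MJ
e = 7502.622 / 154.766 = 48.477 MJ/m^2

48.477 MJ/m^2


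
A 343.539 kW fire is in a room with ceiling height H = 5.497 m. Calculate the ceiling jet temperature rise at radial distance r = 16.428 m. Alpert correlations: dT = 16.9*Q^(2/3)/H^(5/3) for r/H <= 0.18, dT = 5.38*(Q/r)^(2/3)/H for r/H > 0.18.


r/H = 16.428 / 5.497 = 2.9885
r/H > 0.18, so dT = 5.38*(Q/r)^(2/3)/H
Q/r = 20.912
(Q/r)^(2/3) = 7.5903
dT = 5.38 * 7.5903 / 5.497 = 7.4288 K

7.4288 K


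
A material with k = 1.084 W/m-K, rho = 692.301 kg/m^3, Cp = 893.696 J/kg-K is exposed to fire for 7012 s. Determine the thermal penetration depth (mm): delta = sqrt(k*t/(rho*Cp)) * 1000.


alpha = 1.084 / (692.301 * 893.696) = 1.7520e-06 m^2/s
alpha * t = 0.012285
delta = sqrt(0.012285) * 1000 = 110.84 mm

110.84 mm


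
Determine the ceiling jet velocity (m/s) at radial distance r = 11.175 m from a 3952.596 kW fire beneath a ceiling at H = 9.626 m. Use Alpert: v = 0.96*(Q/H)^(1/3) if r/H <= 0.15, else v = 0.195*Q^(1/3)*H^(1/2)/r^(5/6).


r/H = 11.175 / 9.626 = 1.1609
r/H > 0.15, so v = 0.195*Q^(1/3)*H^(1/2)/r^(5/6)
Q^(1/3) = 15.811
H^(1/2) = 3.1026
r^(5/6) = 7.4738
v = 0.195 * 15.811 * 3.1026 / 7.4738 = 1.2799 m/s

1.2799 m/s


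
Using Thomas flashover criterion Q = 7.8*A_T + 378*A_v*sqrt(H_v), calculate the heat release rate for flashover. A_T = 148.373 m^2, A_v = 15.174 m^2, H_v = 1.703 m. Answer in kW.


7.8*A_T = 1157.3
sqrt(H_v) = 1.3050
378*A_v*sqrt(H_v) = 7485.1
Q = 1157.3 + 7485.1 = 8642.4 kW

8642.4 kW


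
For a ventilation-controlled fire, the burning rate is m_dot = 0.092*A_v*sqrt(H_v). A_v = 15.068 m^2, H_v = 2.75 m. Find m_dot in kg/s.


sqrt(H_v) = 1.6583
m_dot = 0.092 * 15.068 * 1.6583 = 2.2988 kg/s

2.2988 kg/s


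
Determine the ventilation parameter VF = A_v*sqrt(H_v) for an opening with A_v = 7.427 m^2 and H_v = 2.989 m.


sqrt(H_v) = 1.7289
VF = 7.427 * 1.7289 = 12.840 m^(5/2)

12.840 m^(5/2)


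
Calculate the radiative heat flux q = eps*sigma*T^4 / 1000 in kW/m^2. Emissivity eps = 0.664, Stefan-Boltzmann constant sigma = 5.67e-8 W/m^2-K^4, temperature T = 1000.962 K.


T^4 = 1.0039e+12
q = 0.664 * 5.67e-8 * 1.0039e+12 / 1000 = 37.794 kW/m^2

37.794 kW/m^2


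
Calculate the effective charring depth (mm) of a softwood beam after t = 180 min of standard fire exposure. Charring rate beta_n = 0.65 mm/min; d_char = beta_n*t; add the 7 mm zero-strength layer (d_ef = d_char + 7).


d_char = 0.65 * 180 = 117 mm
d_ef = 117 + 1.0*7 = 124 mm

124 mm


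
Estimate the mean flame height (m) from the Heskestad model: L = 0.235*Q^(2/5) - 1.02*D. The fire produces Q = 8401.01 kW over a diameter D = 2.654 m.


Q^(2/5) = 37.131
0.235 * Q^(2/5) = 8.7257
1.02 * D = 2.7071
L = 6.0186 m

6.0186 m


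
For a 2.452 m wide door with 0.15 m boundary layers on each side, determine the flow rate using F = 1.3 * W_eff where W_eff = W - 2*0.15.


W_eff = 2.452 - 0.30 = 2.152 m
F = 1.3 * 2.152 = 2.7976 persons/s

2.7976 persons/s


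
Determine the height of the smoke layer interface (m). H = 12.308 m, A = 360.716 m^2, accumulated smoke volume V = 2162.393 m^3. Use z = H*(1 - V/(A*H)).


V/(A*H) = 0.48706
1 - 0.48706 = 0.51294
z = 12.308 * 0.51294 = 6.3133 m

6.3133 m


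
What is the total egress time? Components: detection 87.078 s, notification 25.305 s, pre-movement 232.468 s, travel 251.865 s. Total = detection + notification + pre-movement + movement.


Total = 87.078 + 25.305 + 232.468 + 251.865 = 596.716 s

596.716 s


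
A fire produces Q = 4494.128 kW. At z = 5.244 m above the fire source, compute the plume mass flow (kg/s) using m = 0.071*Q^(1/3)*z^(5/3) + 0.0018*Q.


Q^(1/3) = 16.502
z^(5/3) = 15.828
First term = 0.071 * 16.502 * 15.828 = 18.546
Second term = 0.0018 * 4494.128 = 8.0894
m = 26.635 kg/s

26.635 kg/s


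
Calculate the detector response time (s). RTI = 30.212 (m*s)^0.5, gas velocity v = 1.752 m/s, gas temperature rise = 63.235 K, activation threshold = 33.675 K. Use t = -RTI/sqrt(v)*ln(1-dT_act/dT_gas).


dT_act/dT_gas = 0.53254
ln(1 - 0.53254) = -0.76044
t = -30.212 / sqrt(1.752) * -0.76044 = 17.357 s

17.357 s


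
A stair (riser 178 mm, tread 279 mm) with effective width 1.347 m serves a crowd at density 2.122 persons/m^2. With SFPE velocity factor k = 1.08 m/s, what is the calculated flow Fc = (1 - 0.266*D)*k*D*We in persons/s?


1 - 0.266*D = 1 - 0.266*2.122 = 0.43555
Fs = 0.43555 * 1.08 * 2.122 = 0.99817 persons/(s*m)
Fc = 0.99817 * 1.347 = 1.3445 persons/s

1.3445 persons/s


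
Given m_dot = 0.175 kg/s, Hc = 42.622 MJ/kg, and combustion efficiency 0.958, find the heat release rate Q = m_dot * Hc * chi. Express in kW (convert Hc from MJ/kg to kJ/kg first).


Hc = 42.622 MJ/kg = 42.622 * 1000 kJ/kg = 42622 kJ/kg
Q = 0.175 kg/s * 42622 kJ/kg * 0.958 = 7145.6 kW

7145.6 kW


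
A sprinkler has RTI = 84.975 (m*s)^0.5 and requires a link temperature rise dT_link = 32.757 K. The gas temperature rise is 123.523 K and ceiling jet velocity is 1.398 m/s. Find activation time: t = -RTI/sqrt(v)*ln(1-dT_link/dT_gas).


dT_link/dT_gas = 0.26519
ln(1 - 0.26519) = -0.30814
t = -84.975 / sqrt(1.398) * -0.30814 = 22.146 s

22.146 s


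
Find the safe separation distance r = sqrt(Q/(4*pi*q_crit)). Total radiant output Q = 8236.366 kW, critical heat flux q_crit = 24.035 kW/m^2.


4*pi*q_crit = 302.03
Q/(4*pi*q_crit) = 27.270
r = sqrt(27.270) = 5.2220 m

5.2220 m


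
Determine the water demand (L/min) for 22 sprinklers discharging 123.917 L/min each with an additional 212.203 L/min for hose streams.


Sprinkler demand = 22 * 123.917 = 2726.174 L/min
Total = 2726.174 + 212.203 = 2938.377 L/min

2938.377 L/min


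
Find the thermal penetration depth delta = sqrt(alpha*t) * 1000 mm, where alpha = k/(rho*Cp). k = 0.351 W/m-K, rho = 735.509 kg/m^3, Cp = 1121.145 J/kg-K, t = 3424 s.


alpha = 0.351 / (735.509 * 1121.145) = 4.2565e-07 m^2/s
alpha * t = 0.0014574
delta = sqrt(0.0014574) * 1000 = 38.176 mm

38.176 mm


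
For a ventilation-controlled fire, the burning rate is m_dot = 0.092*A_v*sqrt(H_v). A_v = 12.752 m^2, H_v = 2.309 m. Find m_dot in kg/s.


sqrt(H_v) = 1.5195
m_dot = 0.092 * 12.752 * 1.5195 = 1.7827 kg/s

1.7827 kg/s


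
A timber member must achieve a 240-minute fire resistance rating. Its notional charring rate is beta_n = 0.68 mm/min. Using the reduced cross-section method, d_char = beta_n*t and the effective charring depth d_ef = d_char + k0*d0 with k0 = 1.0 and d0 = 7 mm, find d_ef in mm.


d_char = 0.68 * 240 = 163.2 mm
d_ef = 163.2 + 1.0*7 = 170.2 mm

170.2 mm


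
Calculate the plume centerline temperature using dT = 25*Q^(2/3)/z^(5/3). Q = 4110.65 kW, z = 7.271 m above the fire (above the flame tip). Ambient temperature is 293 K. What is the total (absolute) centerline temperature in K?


Q^(2/3) = 256.61
z^(5/3) = 27.289
dT = 25 * 256.61 / 27.289 = 235.08 K
T = 293 + 235.08 = 528.08 K

528.08 K


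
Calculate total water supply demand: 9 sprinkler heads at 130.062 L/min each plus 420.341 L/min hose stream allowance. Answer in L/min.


Sprinkler demand = 9 * 130.062 = 1170.558 L/min
Total = 1170.558 + 420.341 = 1590.899 L/min

1590.899 L/min


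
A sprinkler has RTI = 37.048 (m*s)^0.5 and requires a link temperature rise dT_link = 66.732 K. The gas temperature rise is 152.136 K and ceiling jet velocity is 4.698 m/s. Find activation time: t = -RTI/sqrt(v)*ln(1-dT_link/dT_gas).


dT_link/dT_gas = 0.43863
ln(1 - 0.43863) = -0.57738
t = -37.048 / sqrt(4.698) * -0.57738 = 9.8690 s

9.8690 s


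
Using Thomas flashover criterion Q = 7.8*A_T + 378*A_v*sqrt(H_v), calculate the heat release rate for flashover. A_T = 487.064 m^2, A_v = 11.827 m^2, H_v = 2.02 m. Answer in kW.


7.8*A_T = 3799.1
sqrt(H_v) = 1.4213
378*A_v*sqrt(H_v) = 6353.9
Q = 3799.1 + 6353.9 = 10153 kW

10153 kW


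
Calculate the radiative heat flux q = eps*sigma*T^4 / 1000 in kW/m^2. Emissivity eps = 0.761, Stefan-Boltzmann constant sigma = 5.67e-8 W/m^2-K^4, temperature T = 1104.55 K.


T^4 = 1.4885e+12
q = 0.761 * 5.67e-8 * 1.4885e+12 / 1000 = 64.226 kW/m^2

64.226 kW/m^2


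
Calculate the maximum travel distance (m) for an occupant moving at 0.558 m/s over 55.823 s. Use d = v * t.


d = 0.558 * 55.823 = 31.149 m

31.149 m


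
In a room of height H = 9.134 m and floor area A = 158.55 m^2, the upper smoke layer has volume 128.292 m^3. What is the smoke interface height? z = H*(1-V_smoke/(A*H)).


V/(A*H) = 0.088587
1 - 0.088587 = 0.91141
z = 9.134 * 0.91141 = 8.3248 m

8.3248 m


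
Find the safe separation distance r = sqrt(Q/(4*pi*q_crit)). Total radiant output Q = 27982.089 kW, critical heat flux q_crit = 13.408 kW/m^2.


4*pi*q_crit = 168.49
Q/(4*pi*q_crit) = 166.08
r = sqrt(166.08) = 12.887 m

12.887 m


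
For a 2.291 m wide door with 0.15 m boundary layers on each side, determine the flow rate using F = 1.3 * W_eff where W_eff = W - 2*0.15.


W_eff = 2.291 - 0.30 = 1.991 m
F = 1.3 * 1.991 = 2.5883 persons/s

2.5883 persons/s


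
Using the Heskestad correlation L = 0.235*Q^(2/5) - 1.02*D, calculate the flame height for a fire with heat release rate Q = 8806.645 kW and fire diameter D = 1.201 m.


Q^(2/5) = 37.838
0.235 * Q^(2/5) = 8.8918
1.02 * D = 1.2250
L = 7.6668 m

7.6668 m


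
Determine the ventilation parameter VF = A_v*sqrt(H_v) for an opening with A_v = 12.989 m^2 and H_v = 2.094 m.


sqrt(H_v) = 1.4471
VF = 12.989 * 1.4471 = 18.796 m^(5/2)

18.796 m^(5/2)


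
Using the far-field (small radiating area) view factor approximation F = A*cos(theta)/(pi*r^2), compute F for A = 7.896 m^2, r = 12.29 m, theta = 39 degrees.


cos(39 deg) = 0.77715
pi*r^2 = 474.52
F = 7.896 * 0.77715 / 474.52 = 0.012932

0.012932


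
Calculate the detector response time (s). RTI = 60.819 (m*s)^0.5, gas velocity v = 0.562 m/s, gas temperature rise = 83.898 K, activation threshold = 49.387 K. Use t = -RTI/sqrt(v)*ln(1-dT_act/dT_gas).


dT_act/dT_gas = 0.58866
ln(1 - 0.58866) = -0.88832
t = -60.819 / sqrt(0.562) * -0.88832 = 72.068 s

72.068 s


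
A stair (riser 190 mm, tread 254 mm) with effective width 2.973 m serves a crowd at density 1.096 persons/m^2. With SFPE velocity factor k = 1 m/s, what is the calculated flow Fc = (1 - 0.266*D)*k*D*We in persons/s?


1 - 0.266*D = 1 - 0.266*1.096 = 0.70846
Fs = 0.70846 * 1 * 1.096 = 0.77648 persons/(s*m)
Fc = 0.77648 * 2.973 = 2.3085 persons/s

2.3085 persons/s


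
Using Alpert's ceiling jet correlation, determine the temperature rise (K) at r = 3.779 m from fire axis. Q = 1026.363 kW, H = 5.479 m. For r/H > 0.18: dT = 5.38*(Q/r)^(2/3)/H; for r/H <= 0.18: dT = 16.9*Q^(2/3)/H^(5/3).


r/H = 3.779 / 5.479 = 0.68972
r/H > 0.18, so dT = 5.38*(Q/r)^(2/3)/H
Q/r = 271.60
(Q/r)^(2/3) = 41.939
dT = 5.38 * 41.939 / 5.479 = 41.181 K

41.181 K


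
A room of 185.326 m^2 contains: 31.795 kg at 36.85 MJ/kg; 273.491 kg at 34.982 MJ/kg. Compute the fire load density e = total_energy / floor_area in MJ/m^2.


Total energy = 31.795*36.85 + 273.491*34.982
= 1171.646 + 9567.262
= 10738.91 MJ
e = 10738.91 / 185.326 = 57.946 MJ/m^2

57.946 MJ/m^2


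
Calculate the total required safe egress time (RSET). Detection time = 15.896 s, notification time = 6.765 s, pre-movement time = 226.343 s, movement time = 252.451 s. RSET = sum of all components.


Total = 15.896 + 6.765 + 226.343 + 252.451 = 501.455 s

501.455 s


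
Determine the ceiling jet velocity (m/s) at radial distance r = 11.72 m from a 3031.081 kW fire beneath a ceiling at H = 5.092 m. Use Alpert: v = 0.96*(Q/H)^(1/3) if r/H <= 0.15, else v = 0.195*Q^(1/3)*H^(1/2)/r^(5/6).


r/H = 11.72 / 5.092 = 2.3016
r/H > 0.15, so v = 0.195*Q^(1/3)*H^(1/2)/r^(5/6)
Q^(1/3) = 14.472
H^(1/2) = 2.2565
r^(5/6) = 7.7763
v = 0.195 * 14.472 * 2.2565 / 7.7763 = 0.81891 m/s

0.81891 m/s


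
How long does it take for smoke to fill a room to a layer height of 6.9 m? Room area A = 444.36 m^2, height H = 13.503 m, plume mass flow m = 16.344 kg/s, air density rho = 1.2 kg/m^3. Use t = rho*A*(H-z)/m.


H - z = 6.603 m
t = 1.2 * 444.36 * 6.603 / 16.344 = 215.43 s

215.43 s


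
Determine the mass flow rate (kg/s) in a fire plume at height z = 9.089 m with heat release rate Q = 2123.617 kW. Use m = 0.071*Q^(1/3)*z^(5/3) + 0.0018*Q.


Q^(1/3) = 12.854
z^(5/3) = 39.585
First term = 0.071 * 12.854 * 39.585 = 36.125
Second term = 0.0018 * 2123.617 = 3.8225
m = 39.948 kg/s

39.948 kg/s


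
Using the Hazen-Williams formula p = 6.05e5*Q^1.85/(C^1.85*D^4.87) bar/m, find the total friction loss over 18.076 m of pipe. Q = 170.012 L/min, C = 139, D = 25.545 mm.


Q^1.85 = 13378
C^1.85 = 9216.7
D^4.87 = 7138053
p/m = 0.12302 bar/m
p_total = 0.12302 * 18.076 = 2.2238 bar

2.2238 bar


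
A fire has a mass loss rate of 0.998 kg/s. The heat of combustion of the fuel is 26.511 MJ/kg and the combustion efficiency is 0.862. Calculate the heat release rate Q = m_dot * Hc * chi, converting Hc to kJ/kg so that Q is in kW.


Hc = 26.511 MJ/kg = 26.511 * 1000 kJ/kg = 26511 kJ/kg
Q = 0.998 kg/s * 26511 kJ/kg * 0.862 = 22807 kW

22807 kW


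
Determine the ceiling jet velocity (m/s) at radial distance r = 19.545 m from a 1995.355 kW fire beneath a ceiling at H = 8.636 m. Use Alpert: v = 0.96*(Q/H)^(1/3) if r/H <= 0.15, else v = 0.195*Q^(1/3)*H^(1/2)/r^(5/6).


r/H = 19.545 / 8.636 = 2.2632
r/H > 0.15, so v = 0.195*Q^(1/3)*H^(1/2)/r^(5/6)
Q^(1/3) = 12.589
H^(1/2) = 2.9387
r^(5/6) = 11.909
v = 0.195 * 12.589 * 2.9387 / 11.909 = 0.60581 m/s

0.60581 m/s


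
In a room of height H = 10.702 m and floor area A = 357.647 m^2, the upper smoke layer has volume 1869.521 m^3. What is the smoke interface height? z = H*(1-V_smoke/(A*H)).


V/(A*H) = 0.48844
1 - 0.48844 = 0.51156
z = 10.702 * 0.51156 = 5.4747 m

5.4747 m


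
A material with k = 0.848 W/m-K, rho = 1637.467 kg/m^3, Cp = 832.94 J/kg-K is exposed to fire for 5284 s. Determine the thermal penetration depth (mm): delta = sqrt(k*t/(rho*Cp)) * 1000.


alpha = 0.848 / (1637.467 * 832.94) = 6.2174e-07 m^2/s
alpha * t = 0.0032853
delta = sqrt(0.0032853) * 1000 = 57.317 mm

57.317 mm


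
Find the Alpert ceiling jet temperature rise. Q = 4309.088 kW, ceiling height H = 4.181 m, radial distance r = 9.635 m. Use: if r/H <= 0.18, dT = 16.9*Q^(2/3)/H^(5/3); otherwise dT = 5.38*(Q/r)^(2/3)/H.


r/H = 9.635 / 4.181 = 2.3045
r/H > 0.18, so dT = 5.38*(Q/r)^(2/3)/H
Q/r = 447.23
(Q/r)^(2/3) = 58.482
dT = 5.38 * 58.482 / 4.181 = 75.253 K

75.253 K


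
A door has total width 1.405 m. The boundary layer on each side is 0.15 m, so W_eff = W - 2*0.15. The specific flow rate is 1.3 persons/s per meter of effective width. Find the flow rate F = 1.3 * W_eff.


W_eff = 1.405 - 0.30 = 1.105 m
F = 1.3 * 1.105 = 1.4365 persons/s

1.4365 persons/s


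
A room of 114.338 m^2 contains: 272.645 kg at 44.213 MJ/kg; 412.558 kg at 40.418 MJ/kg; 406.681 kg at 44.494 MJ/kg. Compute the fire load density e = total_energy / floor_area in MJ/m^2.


Total energy = 272.645*44.213 + 412.558*40.418 + 406.681*44.494
= 12054.45 + 16674.77 + 18094.86
= 46824.09 MJ
e = 46824.09 / 114.338 = 409.52 MJ/m^2

409.52 MJ/m^2


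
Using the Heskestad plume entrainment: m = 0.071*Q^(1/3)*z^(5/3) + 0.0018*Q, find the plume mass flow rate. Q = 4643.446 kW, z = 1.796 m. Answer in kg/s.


Q^(1/3) = 16.683
z^(5/3) = 2.6537
First term = 0.071 * 16.683 * 2.6537 = 3.1433
Second term = 0.0018 * 4643.446 = 8.3582
m = 11.501 kg/s

11.501 kg/s


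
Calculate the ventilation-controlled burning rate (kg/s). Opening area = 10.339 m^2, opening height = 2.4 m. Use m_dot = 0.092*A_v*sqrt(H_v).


sqrt(H_v) = 1.5492
m_dot = 0.092 * 10.339 * 1.5492 = 1.4736 kg/s

1.4736 kg/s


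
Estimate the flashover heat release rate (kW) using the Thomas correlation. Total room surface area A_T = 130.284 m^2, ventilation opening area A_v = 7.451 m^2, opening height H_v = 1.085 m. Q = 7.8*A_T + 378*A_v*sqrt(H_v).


7.8*A_T = 1016.2
sqrt(H_v) = 1.0416
378*A_v*sqrt(H_v) = 2933.7
Q = 1016.2 + 2933.7 = 3950.0 kW

3950.0 kW


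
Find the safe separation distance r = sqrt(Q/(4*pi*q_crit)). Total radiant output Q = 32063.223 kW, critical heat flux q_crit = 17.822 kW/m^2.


4*pi*q_crit = 223.96
Q/(4*pi*q_crit) = 143.17
r = sqrt(143.17) = 11.965 m

11.965 m


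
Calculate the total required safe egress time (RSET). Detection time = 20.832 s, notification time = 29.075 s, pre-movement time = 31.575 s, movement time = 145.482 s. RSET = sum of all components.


Total = 20.832 + 29.075 + 31.575 + 145.482 = 226.964 s

226.964 s


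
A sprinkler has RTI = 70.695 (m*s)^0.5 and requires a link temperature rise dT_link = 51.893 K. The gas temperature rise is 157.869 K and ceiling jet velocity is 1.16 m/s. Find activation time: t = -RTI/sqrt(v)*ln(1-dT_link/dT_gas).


dT_link/dT_gas = 0.32871
ln(1 - 0.32871) = -0.39855
t = -70.695 / sqrt(1.16) * -0.39855 = 26.160 s

26.160 s


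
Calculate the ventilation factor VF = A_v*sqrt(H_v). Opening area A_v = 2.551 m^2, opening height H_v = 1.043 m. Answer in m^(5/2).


sqrt(H_v) = 1.0213
VF = 2.551 * 1.0213 = 2.6053 m^(5/2)

2.6053 m^(5/2)


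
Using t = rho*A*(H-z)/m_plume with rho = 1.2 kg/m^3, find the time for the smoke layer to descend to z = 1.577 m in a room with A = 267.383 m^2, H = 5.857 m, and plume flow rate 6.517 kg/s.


H - z = 4.28 m
t = 1.2 * 267.383 * 4.28 / 6.517 = 210.72 s

210.72 s


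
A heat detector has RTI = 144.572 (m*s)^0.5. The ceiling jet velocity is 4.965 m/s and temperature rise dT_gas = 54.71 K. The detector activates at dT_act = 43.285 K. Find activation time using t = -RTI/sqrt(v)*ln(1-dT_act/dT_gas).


dT_act/dT_gas = 0.79117
ln(1 - 0.79117) = -1.5662
t = -144.572 / sqrt(4.965) * -1.5662 = 101.62 s

101.62 s


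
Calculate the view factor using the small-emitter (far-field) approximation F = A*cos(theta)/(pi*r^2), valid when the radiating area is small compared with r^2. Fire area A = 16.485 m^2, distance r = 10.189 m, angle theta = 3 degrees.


cos(3 deg) = 0.99863
pi*r^2 = 326.15
F = 16.485 * 0.99863 / 326.15 = 0.050475

0.050475


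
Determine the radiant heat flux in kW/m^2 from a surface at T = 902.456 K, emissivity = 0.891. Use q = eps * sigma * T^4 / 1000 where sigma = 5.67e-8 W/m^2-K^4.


T^4 = 6.6329e+11
q = 0.891 * 5.67e-8 * 6.6329e+11 / 1000 = 33.509 kW/m^2

33.509 kW/m^2


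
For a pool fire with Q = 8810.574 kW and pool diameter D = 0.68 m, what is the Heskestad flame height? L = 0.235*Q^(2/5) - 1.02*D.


Q^(2/5) = 37.844
0.235 * Q^(2/5) = 8.8934
1.02 * D = 0.69360
L = 8.1998 m

8.1998 m


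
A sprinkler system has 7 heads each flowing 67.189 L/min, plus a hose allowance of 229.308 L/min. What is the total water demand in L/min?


Sprinkler demand = 7 * 67.189 = 470.323 L/min
Total = 470.323 + 229.308 = 699.631 L/min

699.631 L/min


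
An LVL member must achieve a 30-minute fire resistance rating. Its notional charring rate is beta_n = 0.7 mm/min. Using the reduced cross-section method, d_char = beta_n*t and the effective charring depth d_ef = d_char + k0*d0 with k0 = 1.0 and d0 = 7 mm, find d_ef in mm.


d_char = 0.7 * 30 = 21 mm
d_ef = 21 + 1.0*7 = 28 mm

28 mm


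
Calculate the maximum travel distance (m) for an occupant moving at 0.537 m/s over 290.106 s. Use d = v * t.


d = 0.537 * 290.106 = 155.79 m

155.79 m


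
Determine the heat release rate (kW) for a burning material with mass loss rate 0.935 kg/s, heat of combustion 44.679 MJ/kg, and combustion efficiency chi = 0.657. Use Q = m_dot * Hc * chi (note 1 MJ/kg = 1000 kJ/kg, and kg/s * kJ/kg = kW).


Hc = 44.679 MJ/kg = 44.679 * 1000 kJ/kg = 44679 kJ/kg
Q = 0.935 kg/s * 44679 kJ/kg * 0.657 = 27446 kW

27446 kW


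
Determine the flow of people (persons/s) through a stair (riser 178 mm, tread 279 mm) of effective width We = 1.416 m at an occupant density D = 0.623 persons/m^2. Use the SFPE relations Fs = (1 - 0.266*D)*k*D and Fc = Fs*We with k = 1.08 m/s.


1 - 0.266*D = 1 - 0.266*0.623 = 0.83428
Fs = 0.83428 * 1.08 * 0.623 = 0.56134 persons/(s*m)
Fc = 0.56134 * 1.416 = 0.79486 persons/s

0.79486 persons/s


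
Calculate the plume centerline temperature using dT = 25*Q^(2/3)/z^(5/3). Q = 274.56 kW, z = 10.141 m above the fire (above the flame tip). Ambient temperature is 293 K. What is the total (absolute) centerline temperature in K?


Q^(2/3) = 42.243
z^(5/3) = 47.512
dT = 25 * 42.243 / 47.512 = 22.228 K
T = 293 + 22.228 = 315.23 K

315.23 K


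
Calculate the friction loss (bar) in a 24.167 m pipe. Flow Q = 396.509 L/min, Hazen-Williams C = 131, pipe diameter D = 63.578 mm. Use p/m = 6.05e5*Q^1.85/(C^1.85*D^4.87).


Q^1.85 = 64087
C^1.85 = 8259.5
D^4.87 = 6.0549e+08
p/m = 0.0077530 bar/m
p_total = 0.0077530 * 24.167 = 0.18737 bar

0.18737 bar


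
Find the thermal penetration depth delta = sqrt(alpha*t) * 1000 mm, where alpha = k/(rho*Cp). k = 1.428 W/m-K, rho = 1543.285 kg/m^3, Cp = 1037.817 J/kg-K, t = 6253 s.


alpha = 1.428 / (1543.285 * 1037.817) = 8.9158e-07 m^2/s
alpha * t = 0.0055751
delta = sqrt(0.0055751) * 1000 = 74.666 mm

74.666 mm


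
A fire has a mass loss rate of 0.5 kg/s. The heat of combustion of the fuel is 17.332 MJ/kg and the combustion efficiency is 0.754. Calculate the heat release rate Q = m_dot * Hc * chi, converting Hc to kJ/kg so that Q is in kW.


Hc = 17.332 MJ/kg = 17.332 * 1000 kJ/kg = 17332 kJ/kg
Q = 0.5 kg/s * 17332 kJ/kg * 0.754 = 6534.164 kW

6534.164 kW


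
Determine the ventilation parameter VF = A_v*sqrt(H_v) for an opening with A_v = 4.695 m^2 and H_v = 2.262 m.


sqrt(H_v) = 1.5040
VF = 4.695 * 1.5040 = 7.0613 m^(5/2)

7.0613 m^(5/2)


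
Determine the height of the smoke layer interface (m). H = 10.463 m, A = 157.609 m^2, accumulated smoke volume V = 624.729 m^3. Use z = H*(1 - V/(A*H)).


V/(A*H) = 0.37884
1 - 0.37884 = 0.62116
z = 10.463 * 0.62116 = 6.4992 m

6.4992 m


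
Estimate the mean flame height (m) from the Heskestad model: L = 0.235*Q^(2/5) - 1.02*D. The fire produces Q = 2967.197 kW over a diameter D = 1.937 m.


Q^(2/5) = 24.487
0.235 * Q^(2/5) = 5.7545
1.02 * D = 1.9757
L = 3.7787 m

3.7787 m


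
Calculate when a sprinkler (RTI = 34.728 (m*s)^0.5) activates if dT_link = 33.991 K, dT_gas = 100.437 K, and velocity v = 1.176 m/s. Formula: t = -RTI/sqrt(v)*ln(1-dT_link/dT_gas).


dT_link/dT_gas = 0.33843
ln(1 - 0.33843) = -0.41314
t = -34.728 / sqrt(1.176) * -0.41314 = 13.230 s

13.230 s


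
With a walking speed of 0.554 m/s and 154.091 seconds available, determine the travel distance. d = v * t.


d = 0.554 * 154.091 = 85.366 m

85.366 m


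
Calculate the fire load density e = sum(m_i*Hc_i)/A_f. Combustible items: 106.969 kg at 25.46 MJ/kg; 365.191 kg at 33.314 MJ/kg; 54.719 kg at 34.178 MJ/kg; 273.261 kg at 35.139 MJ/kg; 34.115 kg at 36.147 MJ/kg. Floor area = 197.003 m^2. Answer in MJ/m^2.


Total energy = 106.969*25.46 + 365.191*33.314 + 54.719*34.178 + 273.261*35.139 + 34.115*36.147
= 2723.431 + 12165.97 + 1870.186 + 9602.118 + 1233.155
= 27594.86 MJ
e = 27594.86 / 197.003 = 140.07 MJ/m^2

140.07 MJ/m^2


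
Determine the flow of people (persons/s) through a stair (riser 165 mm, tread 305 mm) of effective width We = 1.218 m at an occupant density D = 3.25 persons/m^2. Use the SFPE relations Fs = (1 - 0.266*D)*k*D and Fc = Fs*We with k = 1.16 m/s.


1 - 0.266*D = 1 - 0.266*3.25 = 0.13550
Fs = 0.13550 * 1.16 * 3.25 = 0.51083 persons/(s*m)
Fc = 0.51083 * 1.218 = 0.62220 persons/s

0.62220 persons/s


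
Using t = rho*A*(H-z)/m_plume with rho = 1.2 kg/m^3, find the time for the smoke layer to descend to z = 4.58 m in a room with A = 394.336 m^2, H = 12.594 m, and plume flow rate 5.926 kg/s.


H - z = 8.014 m
t = 1.2 * 394.336 * 8.014 / 5.926 = 639.93 s

639.93 s


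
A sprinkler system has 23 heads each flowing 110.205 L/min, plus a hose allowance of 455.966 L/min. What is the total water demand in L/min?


Sprinkler demand = 23 * 110.205 = 2534.715 L/min
Total = 2534.715 + 455.966 = 2990.681 L/min

2990.681 L/min


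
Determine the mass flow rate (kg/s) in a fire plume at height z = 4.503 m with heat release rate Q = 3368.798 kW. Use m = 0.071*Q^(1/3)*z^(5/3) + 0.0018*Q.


Q^(1/3) = 14.991
z^(5/3) = 12.279
First term = 0.071 * 14.991 * 12.279 = 13.069
Second term = 0.0018 * 3368.798 = 6.0638
m = 19.133 kg/s

19.133 kg/s


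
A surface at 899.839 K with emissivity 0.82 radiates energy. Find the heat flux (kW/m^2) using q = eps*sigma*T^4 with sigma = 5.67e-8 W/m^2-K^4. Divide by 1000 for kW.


T^4 = 6.5563e+11
q = 0.82 * 5.67e-8 * 6.5563e+11 / 1000 = 30.483 kW/m^2

30.483 kW/m^2


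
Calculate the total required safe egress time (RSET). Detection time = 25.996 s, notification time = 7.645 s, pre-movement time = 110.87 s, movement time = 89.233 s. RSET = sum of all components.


Total = 25.996 + 7.645 + 110.87 + 89.233 = 233.744 s

233.744 s


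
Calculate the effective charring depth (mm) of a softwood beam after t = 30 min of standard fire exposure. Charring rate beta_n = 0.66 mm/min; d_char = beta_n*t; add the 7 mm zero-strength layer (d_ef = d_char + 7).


d_char = 0.66 * 30 = 19.8 mm
d_ef = 19.8 + 1.0*7 = 26.8 mm

26.8 mm


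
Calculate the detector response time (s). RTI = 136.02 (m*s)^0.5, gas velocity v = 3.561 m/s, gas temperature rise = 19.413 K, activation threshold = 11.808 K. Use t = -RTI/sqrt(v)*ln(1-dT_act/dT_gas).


dT_act/dT_gas = 0.60825
ln(1 - 0.60825) = -0.93714
t = -136.02 / sqrt(3.561) * -0.93714 = 67.549 s

67.549 s


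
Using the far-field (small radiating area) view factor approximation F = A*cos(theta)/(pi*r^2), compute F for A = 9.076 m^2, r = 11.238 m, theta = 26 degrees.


cos(26 deg) = 0.89879
pi*r^2 = 396.76
F = 9.076 * 0.89879 / 396.76 = 0.020560

0.020560


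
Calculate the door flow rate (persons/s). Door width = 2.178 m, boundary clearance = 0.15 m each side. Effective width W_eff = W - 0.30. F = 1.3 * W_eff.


W_eff = 2.178 - 0.30 = 1.878 m
F = 1.3 * 1.878 = 2.4414 persons/s

2.4414 persons/s


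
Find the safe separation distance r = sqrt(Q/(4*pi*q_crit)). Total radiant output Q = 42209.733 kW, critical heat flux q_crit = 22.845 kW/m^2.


4*pi*q_crit = 287.08
Q/(4*pi*q_crit) = 147.03
r = sqrt(147.03) = 12.126 m

12.126 m


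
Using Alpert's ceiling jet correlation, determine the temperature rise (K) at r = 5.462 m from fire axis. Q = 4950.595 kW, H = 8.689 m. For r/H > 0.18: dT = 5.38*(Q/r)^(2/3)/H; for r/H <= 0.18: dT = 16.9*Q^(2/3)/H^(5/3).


r/H = 5.462 / 8.689 = 0.62861
r/H > 0.18, so dT = 5.38*(Q/r)^(2/3)/H
Q/r = 906.37
(Q/r)^(2/3) = 93.656
dT = 5.38 * 93.656 / 8.689 = 57.990 K

57.990 K


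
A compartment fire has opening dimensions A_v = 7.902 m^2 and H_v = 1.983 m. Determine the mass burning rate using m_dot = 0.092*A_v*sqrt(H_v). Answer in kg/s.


sqrt(H_v) = 1.4082
m_dot = 0.092 * 7.902 * 1.4082 = 1.0237 kg/s

1.0237 kg/s


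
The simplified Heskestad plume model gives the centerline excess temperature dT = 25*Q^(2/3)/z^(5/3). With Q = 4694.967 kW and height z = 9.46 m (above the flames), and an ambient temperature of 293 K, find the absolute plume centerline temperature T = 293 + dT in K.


Q^(2/3) = 280.39
z^(5/3) = 42.314
dT = 25 * 280.39 / 42.314 = 165.66 K
T = 293 + 165.66 = 458.66 K

458.66 K


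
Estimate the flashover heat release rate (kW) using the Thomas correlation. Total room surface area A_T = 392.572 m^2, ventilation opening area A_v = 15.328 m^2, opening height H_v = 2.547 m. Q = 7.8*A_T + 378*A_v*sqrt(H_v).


7.8*A_T = 3062.1
sqrt(H_v) = 1.5959
378*A_v*sqrt(H_v) = 9246.8
Q = 3062.1 + 9246.8 = 12309 kW

12309 kW


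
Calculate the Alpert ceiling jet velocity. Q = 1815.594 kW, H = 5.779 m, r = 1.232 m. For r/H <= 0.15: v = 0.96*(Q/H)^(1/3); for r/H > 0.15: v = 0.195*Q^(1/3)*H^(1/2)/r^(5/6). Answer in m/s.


r/H = 1.232 / 5.779 = 0.21319
r/H > 0.15, so v = 0.195*Q^(1/3)*H^(1/2)/r^(5/6)
Q^(1/3) = 12.199
H^(1/2) = 2.4040
r^(5/6) = 1.1899
v = 0.195 * 12.199 * 2.4040 / 1.1899 = 4.8061 m/s

4.8061 m/s


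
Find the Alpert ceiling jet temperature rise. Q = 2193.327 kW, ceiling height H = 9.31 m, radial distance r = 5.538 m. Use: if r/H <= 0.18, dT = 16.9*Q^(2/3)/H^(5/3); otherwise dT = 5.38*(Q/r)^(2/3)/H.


r/H = 5.538 / 9.31 = 0.59484
r/H > 0.18, so dT = 5.38*(Q/r)^(2/3)/H
Q/r = 396.05
(Q/r)^(2/3) = 53.930
dT = 5.38 * 53.930 / 9.31 = 31.165 K

31.165 K


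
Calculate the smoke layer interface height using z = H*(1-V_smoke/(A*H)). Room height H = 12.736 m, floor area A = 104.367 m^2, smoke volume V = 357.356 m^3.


V/(A*H) = 0.26885
1 - 0.26885 = 0.73115
z = 12.736 * 0.73115 = 9.3120 m

9.3120 m


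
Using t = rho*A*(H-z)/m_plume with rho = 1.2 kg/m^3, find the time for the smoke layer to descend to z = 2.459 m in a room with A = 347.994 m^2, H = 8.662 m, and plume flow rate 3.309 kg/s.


H - z = 6.203 m
t = 1.2 * 347.994 * 6.203 / 3.309 = 782.81 s

782.81 s


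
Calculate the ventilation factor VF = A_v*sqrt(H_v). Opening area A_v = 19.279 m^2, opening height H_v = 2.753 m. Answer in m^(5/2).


sqrt(H_v) = 1.6592
VF = 19.279 * 1.6592 = 31.988 m^(5/2)

31.988 m^(5/2)


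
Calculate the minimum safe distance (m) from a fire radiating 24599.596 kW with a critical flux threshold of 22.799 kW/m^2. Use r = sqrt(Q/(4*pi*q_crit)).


4*pi*q_crit = 286.50
Q/(4*pi*q_crit) = 85.862
r = sqrt(85.862) = 9.2662 m

9.2662 m


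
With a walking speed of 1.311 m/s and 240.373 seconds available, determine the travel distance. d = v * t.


d = 1.311 * 240.373 = 315.13 m

315.13 m


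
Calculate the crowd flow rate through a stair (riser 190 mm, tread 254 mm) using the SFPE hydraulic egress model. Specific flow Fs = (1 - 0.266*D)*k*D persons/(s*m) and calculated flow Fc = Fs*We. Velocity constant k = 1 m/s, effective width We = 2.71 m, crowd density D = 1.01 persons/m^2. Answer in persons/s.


1 - 0.266*D = 1 - 0.266*1.01 = 0.73134
Fs = 0.73134 * 1 * 1.01 = 0.73865 persons/(s*m)
Fc = 0.73865 * 2.71 = 2.0018 persons/s

2.0018 persons/s


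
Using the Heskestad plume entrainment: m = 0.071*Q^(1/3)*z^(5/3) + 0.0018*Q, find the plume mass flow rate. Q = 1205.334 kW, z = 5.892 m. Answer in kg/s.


Q^(1/3) = 10.642
z^(5/3) = 19.221
First term = 0.071 * 10.642 * 19.221 = 14.523
Second term = 0.0018 * 1205.334 = 2.1696
m = 16.693 kg/s

16.693 kg/s


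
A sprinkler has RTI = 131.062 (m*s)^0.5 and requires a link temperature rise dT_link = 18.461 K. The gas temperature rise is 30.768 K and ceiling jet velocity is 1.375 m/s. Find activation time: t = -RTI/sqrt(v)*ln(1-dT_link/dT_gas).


dT_link/dT_gas = 0.60001
ln(1 - 0.60001) = -0.91631
t = -131.062 / sqrt(1.375) * -0.91631 = 102.42 s

102.42 s


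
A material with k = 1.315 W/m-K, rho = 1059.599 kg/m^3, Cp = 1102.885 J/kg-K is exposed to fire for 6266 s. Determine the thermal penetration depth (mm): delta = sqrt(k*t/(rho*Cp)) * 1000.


alpha = 1.315 / (1059.599 * 1102.885) = 1.1253e-06 m^2/s
alpha * t = 0.0070509
delta = sqrt(0.0070509) * 1000 = 83.970 mm

83.970 mm
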